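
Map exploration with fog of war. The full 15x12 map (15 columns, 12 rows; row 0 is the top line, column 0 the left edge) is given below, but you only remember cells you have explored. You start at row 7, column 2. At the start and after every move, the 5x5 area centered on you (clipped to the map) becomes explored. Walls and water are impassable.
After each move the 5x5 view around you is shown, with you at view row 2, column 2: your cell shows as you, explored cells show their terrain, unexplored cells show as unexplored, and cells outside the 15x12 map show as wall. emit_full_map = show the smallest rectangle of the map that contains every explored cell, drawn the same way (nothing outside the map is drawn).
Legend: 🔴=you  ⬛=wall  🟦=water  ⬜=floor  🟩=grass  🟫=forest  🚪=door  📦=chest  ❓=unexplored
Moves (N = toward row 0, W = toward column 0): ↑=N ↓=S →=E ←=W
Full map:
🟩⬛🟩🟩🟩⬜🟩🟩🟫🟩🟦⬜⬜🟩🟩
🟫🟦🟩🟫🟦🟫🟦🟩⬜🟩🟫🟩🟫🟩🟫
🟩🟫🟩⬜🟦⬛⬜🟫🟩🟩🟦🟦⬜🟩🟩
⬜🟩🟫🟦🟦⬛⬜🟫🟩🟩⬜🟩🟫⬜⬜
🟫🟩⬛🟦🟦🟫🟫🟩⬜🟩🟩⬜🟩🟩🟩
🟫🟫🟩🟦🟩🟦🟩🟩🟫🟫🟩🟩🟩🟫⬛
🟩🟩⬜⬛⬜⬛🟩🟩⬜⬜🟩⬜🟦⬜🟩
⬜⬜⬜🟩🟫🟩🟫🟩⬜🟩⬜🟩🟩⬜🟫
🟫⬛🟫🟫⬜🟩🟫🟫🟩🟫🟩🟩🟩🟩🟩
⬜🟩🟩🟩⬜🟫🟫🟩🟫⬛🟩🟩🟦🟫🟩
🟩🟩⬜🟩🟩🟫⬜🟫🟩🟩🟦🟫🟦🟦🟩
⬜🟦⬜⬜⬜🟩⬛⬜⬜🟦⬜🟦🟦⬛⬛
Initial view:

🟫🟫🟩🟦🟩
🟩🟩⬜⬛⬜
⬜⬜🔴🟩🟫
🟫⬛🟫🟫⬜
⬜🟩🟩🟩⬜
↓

🟩🟩⬜⬛⬜
⬜⬜⬜🟩🟫
🟫⬛🔴🟫⬜
⬜🟩🟩🟩⬜
🟩🟩⬜🟩🟩

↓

⬜⬜⬜🟩🟫
🟫⬛🟫🟫⬜
⬜🟩🔴🟩⬜
🟩🟩⬜🟩🟩
⬜🟦⬜⬜⬜

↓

🟫⬛🟫🟫⬜
⬜🟩🟩🟩⬜
🟩🟩🔴🟩🟩
⬜🟦⬜⬜⬜
⬛⬛⬛⬛⬛

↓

⬜🟩🟩🟩⬜
🟩🟩⬜🟩🟩
⬜🟦🔴⬜⬜
⬛⬛⬛⬛⬛
⬛⬛⬛⬛⬛

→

🟩🟩🟩⬜🟫
🟩⬜🟩🟩🟫
🟦⬜🔴⬜🟩
⬛⬛⬛⬛⬛
⬛⬛⬛⬛⬛

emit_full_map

🟫🟫🟩🟦🟩❓
🟩🟩⬜⬛⬜❓
⬜⬜⬜🟩🟫❓
🟫⬛🟫🟫⬜❓
⬜🟩🟩🟩⬜🟫
🟩🟩⬜🟩🟩🟫
⬜🟦⬜🔴⬜🟩

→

🟩🟩⬜🟫🟫
⬜🟩🟩🟫⬜
⬜⬜🔴🟩⬛
⬛⬛⬛⬛⬛
⬛⬛⬛⬛⬛

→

🟩⬜🟫🟫🟩
🟩🟩🟫⬜🟫
⬜⬜🔴⬛⬜
⬛⬛⬛⬛⬛
⬛⬛⬛⬛⬛

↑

🟫⬜🟩🟫🟫
🟩⬜🟫🟫🟩
🟩🟩🔴⬜🟫
⬜⬜🟩⬛⬜
⬛⬛⬛⬛⬛

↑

🟩🟫🟩🟫🟩
🟫⬜🟩🟫🟫
🟩⬜🔴🟫🟩
🟩🟩🟫⬜🟫
⬜⬜🟩⬛⬜

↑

⬛⬜⬛🟩🟩
🟩🟫🟩🟫🟩
🟫⬜🔴🟫🟫
🟩⬜🟫🟫🟩
🟩🟩🟫⬜🟫

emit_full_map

🟫🟫🟩🟦🟩❓❓❓
🟩🟩⬜⬛⬜⬛🟩🟩
⬜⬜⬜🟩🟫🟩🟫🟩
🟫⬛🟫🟫⬜🔴🟫🟫
⬜🟩🟩🟩⬜🟫🟫🟩
🟩🟩⬜🟩🟩🟫⬜🟫
⬜🟦⬜⬜⬜🟩⬛⬜

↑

🟦🟩🟦🟩🟩
⬛⬜⬛🟩🟩
🟩🟫🔴🟫🟩
🟫⬜🟩🟫🟫
🟩⬜🟫🟫🟩

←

🟩🟦🟩🟦🟩
⬜⬛⬜⬛🟩
⬜🟩🔴🟩🟫
🟫🟫⬜🟩🟫
🟩🟩⬜🟫🟫

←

🟫🟩🟦🟩🟦
🟩⬜⬛⬜⬛
⬜⬜🔴🟫🟩
⬛🟫🟫⬜🟩
🟩🟩🟩⬜🟫

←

🟫🟫🟩🟦🟩
🟩🟩⬜⬛⬜
⬜⬜🔴🟩🟫
🟫⬛🟫🟫⬜
⬜🟩🟩🟩⬜

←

⬛🟫🟫🟩🟦
⬛🟩🟩⬜⬛
⬛⬜🔴⬜🟩
⬛🟫⬛🟫🟫
⬛⬜🟩🟩🟩

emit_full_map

🟫🟫🟩🟦🟩🟦🟩🟩
🟩🟩⬜⬛⬜⬛🟩🟩
⬜🔴⬜🟩🟫🟩🟫🟩
🟫⬛🟫🟫⬜🟩🟫🟫
⬜🟩🟩🟩⬜🟫🟫🟩
🟩🟩⬜🟩🟩🟫⬜🟫
⬜🟦⬜⬜⬜🟩⬛⬜


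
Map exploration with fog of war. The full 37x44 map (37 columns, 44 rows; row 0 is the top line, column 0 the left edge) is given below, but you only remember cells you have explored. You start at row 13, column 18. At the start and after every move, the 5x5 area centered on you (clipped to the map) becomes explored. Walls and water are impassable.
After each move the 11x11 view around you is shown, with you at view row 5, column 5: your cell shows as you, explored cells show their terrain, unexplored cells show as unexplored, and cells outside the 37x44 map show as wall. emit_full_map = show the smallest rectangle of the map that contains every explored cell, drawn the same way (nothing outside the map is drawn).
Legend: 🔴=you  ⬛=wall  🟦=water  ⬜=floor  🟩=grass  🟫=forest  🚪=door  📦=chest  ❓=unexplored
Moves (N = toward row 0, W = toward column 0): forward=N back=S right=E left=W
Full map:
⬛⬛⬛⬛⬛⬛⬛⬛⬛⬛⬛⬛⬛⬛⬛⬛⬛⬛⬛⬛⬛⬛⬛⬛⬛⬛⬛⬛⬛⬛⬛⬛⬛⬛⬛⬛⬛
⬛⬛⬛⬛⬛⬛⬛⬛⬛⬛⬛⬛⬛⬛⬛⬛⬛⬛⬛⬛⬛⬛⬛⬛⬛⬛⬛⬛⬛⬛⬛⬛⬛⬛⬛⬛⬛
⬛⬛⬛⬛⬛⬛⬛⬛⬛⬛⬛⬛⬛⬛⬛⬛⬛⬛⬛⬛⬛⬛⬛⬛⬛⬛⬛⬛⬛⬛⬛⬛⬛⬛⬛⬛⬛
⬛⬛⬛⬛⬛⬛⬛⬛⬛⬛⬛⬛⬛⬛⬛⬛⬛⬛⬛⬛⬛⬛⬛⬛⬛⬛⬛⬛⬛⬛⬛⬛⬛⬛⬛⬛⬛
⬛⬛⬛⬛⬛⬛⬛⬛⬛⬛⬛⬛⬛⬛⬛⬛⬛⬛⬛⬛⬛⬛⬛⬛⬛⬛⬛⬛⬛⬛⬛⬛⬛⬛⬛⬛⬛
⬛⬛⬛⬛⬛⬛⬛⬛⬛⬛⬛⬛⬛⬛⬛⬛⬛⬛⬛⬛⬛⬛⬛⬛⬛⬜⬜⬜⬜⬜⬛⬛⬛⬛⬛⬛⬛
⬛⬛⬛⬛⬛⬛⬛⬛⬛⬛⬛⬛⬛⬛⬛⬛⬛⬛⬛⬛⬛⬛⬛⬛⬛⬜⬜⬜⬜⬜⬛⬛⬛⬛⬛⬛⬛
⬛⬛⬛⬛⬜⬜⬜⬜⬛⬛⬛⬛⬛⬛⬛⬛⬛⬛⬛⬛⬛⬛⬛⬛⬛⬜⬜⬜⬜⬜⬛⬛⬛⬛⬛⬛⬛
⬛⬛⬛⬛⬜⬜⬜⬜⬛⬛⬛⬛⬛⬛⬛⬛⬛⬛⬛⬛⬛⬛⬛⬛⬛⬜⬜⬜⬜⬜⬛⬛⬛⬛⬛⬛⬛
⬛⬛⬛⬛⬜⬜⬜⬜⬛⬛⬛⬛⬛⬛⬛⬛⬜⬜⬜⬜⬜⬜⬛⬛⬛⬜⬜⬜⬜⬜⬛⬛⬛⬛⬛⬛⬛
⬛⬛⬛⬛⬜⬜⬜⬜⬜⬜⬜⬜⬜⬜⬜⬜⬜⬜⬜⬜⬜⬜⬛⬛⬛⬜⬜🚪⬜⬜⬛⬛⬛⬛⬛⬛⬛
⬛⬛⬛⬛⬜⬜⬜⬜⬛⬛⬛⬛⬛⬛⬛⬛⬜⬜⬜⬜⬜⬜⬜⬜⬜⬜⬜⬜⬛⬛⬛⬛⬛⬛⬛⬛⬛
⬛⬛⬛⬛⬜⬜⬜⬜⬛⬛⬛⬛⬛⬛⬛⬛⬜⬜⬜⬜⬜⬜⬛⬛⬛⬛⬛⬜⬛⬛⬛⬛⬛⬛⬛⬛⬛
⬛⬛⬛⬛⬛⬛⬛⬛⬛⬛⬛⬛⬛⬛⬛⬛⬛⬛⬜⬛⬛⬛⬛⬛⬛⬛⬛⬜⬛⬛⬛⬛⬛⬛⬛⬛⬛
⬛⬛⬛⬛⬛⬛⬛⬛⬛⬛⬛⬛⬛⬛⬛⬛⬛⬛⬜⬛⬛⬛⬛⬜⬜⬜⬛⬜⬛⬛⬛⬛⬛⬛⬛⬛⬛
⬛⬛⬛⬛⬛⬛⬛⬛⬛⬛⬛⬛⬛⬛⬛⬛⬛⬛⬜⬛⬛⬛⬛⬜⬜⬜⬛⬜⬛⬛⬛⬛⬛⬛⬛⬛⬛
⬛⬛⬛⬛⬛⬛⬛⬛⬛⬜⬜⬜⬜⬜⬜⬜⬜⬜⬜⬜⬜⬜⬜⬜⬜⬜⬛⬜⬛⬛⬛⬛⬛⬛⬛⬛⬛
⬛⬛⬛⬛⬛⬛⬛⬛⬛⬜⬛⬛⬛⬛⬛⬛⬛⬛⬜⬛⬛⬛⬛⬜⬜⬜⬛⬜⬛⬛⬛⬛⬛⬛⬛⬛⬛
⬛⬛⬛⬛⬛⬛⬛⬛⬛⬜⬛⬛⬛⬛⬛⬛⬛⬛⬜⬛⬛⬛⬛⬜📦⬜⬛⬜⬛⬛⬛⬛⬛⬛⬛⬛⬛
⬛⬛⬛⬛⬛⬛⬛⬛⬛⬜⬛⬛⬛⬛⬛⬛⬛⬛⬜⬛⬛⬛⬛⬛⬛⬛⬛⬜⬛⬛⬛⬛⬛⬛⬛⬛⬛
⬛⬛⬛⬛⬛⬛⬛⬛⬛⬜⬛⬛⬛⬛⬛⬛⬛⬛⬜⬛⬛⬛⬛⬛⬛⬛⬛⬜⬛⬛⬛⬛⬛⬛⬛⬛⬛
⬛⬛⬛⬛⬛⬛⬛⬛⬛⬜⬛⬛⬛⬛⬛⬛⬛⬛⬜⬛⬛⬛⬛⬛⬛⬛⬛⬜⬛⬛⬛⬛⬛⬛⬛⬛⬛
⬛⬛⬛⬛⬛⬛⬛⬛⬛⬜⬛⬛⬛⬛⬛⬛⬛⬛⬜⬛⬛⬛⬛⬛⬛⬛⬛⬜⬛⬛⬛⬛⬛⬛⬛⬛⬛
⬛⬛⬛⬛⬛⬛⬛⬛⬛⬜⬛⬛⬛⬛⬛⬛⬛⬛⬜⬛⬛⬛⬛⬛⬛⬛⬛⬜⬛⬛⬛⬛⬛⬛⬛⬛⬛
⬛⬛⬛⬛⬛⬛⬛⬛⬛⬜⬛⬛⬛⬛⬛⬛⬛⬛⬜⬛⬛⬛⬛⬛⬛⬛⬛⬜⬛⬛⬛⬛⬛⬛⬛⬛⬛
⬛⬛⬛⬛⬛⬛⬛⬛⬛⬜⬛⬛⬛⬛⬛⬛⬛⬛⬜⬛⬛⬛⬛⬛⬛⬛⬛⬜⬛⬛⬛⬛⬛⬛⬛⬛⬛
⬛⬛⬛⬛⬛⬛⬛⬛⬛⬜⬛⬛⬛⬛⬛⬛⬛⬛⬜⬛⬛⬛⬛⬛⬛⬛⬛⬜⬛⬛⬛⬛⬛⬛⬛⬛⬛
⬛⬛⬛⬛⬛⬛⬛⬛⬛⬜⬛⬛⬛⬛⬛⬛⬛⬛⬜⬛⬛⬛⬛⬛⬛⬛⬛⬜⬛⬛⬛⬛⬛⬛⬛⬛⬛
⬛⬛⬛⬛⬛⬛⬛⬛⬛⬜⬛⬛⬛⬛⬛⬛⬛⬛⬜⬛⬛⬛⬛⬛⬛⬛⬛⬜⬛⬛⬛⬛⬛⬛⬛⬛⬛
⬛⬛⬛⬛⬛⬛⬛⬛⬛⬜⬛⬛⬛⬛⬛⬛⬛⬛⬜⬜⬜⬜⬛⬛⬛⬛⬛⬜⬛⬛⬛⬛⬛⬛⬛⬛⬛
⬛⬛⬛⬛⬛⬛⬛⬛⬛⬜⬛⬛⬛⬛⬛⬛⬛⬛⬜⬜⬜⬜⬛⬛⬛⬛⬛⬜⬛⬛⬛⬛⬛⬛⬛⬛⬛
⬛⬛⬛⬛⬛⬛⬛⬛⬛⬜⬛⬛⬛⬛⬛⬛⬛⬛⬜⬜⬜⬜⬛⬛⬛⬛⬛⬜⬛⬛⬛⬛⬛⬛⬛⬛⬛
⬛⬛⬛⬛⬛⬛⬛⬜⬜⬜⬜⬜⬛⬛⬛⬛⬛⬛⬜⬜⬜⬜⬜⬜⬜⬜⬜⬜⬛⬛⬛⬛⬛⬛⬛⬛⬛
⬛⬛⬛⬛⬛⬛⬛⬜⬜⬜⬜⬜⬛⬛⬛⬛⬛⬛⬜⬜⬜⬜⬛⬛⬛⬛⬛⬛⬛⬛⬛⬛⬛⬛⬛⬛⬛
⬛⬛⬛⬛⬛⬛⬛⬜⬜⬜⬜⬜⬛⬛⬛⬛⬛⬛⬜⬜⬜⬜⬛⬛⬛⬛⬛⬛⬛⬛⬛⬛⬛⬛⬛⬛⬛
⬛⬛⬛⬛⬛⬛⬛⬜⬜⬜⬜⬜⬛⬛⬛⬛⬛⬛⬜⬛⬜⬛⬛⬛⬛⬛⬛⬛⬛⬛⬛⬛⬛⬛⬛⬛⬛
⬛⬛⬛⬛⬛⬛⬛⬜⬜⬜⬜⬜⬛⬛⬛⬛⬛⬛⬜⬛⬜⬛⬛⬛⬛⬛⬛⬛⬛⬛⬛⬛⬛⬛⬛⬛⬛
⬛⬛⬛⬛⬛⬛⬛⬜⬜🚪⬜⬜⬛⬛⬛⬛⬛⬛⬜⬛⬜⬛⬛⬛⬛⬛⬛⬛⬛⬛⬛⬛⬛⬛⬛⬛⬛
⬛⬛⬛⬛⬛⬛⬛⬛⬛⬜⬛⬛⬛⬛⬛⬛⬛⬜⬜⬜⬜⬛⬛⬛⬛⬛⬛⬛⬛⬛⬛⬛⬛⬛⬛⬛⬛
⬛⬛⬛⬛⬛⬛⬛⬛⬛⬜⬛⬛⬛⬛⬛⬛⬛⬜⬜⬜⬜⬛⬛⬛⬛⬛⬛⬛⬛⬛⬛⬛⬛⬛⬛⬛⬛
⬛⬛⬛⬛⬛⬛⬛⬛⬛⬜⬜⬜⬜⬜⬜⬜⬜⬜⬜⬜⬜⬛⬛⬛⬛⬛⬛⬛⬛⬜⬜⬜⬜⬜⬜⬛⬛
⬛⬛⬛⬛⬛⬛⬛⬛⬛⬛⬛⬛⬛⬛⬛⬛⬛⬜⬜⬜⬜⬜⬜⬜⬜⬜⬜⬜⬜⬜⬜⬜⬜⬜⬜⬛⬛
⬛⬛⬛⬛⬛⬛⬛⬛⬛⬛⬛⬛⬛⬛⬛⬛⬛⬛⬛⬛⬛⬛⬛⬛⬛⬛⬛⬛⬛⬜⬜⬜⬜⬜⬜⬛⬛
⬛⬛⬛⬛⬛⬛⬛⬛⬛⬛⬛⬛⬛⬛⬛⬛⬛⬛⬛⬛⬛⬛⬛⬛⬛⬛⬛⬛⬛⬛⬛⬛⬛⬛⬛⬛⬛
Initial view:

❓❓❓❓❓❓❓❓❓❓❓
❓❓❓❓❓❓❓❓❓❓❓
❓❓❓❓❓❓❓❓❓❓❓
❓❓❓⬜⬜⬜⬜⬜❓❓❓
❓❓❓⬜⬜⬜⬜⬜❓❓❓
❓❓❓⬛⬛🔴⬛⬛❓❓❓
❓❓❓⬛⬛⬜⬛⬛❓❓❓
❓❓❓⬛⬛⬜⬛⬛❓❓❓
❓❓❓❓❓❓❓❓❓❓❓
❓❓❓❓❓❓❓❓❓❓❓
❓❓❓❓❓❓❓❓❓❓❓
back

❓❓❓❓❓❓❓❓❓❓❓
❓❓❓❓❓❓❓❓❓❓❓
❓❓❓⬜⬜⬜⬜⬜❓❓❓
❓❓❓⬜⬜⬜⬜⬜❓❓❓
❓❓❓⬛⬛⬜⬛⬛❓❓❓
❓❓❓⬛⬛🔴⬛⬛❓❓❓
❓❓❓⬛⬛⬜⬛⬛❓❓❓
❓❓❓⬜⬜⬜⬜⬜❓❓❓
❓❓❓❓❓❓❓❓❓❓❓
❓❓❓❓❓❓❓❓❓❓❓
❓❓❓❓❓❓❓❓❓❓❓

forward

❓❓❓❓❓❓❓❓❓❓❓
❓❓❓❓❓❓❓❓❓❓❓
❓❓❓❓❓❓❓❓❓❓❓
❓❓❓⬜⬜⬜⬜⬜❓❓❓
❓❓❓⬜⬜⬜⬜⬜❓❓❓
❓❓❓⬛⬛🔴⬛⬛❓❓❓
❓❓❓⬛⬛⬜⬛⬛❓❓❓
❓❓❓⬛⬛⬜⬛⬛❓❓❓
❓❓❓⬜⬜⬜⬜⬜❓❓❓
❓❓❓❓❓❓❓❓❓❓❓
❓❓❓❓❓❓❓❓❓❓❓

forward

❓❓❓❓❓❓❓❓❓❓❓
❓❓❓❓❓❓❓❓❓❓❓
❓❓❓❓❓❓❓❓❓❓❓
❓❓❓⬜⬜⬜⬜⬜❓❓❓
❓❓❓⬜⬜⬜⬜⬜❓❓❓
❓❓❓⬜⬜🔴⬜⬜❓❓❓
❓❓❓⬛⬛⬜⬛⬛❓❓❓
❓❓❓⬛⬛⬜⬛⬛❓❓❓
❓❓❓⬛⬛⬜⬛⬛❓❓❓
❓❓❓⬜⬜⬜⬜⬜❓❓❓
❓❓❓❓❓❓❓❓❓❓❓

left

❓❓❓❓❓❓❓❓❓❓❓
❓❓❓❓❓❓❓❓❓❓❓
❓❓❓❓❓❓❓❓❓❓❓
❓❓❓⬜⬜⬜⬜⬜⬜❓❓
❓❓❓⬛⬜⬜⬜⬜⬜❓❓
❓❓❓⬛⬜🔴⬜⬜⬜❓❓
❓❓❓⬛⬛⬛⬜⬛⬛❓❓
❓❓❓⬛⬛⬛⬜⬛⬛❓❓
❓❓❓❓⬛⬛⬜⬛⬛❓❓
❓❓❓❓⬜⬜⬜⬜⬜❓❓
❓❓❓❓❓❓❓❓❓❓❓

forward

❓❓❓❓❓❓❓❓❓❓❓
❓❓❓❓❓❓❓❓❓❓❓
❓❓❓❓❓❓❓❓❓❓❓
❓❓❓⬛⬜⬜⬜⬜❓❓❓
❓❓❓⬜⬜⬜⬜⬜⬜❓❓
❓❓❓⬛⬜🔴⬜⬜⬜❓❓
❓❓❓⬛⬜⬜⬜⬜⬜❓❓
❓❓❓⬛⬛⬛⬜⬛⬛❓❓
❓❓❓⬛⬛⬛⬜⬛⬛❓❓
❓❓❓❓⬛⬛⬜⬛⬛❓❓
❓❓❓❓⬜⬜⬜⬜⬜❓❓

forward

❓❓❓❓❓❓❓❓❓❓❓
❓❓❓❓❓❓❓❓❓❓❓
❓❓❓❓❓❓❓❓❓❓❓
❓❓❓⬛⬛⬛⬛⬛❓❓❓
❓❓❓⬛⬜⬜⬜⬜❓❓❓
❓❓❓⬜⬜🔴⬜⬜⬜❓❓
❓❓❓⬛⬜⬜⬜⬜⬜❓❓
❓❓❓⬛⬜⬜⬜⬜⬜❓❓
❓❓❓⬛⬛⬛⬜⬛⬛❓❓
❓❓❓⬛⬛⬛⬜⬛⬛❓❓
❓❓❓❓⬛⬛⬜⬛⬛❓❓

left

❓❓❓❓❓❓❓❓❓❓❓
❓❓❓❓❓❓❓❓❓❓❓
❓❓❓❓❓❓❓❓❓❓❓
❓❓❓⬛⬛⬛⬛⬛⬛❓❓
❓❓❓⬛⬛⬜⬜⬜⬜❓❓
❓❓❓⬜⬜🔴⬜⬜⬜⬜❓
❓❓❓⬛⬛⬜⬜⬜⬜⬜❓
❓❓❓⬛⬛⬜⬜⬜⬜⬜❓
❓❓❓❓⬛⬛⬛⬜⬛⬛❓
❓❓❓❓⬛⬛⬛⬜⬛⬛❓
❓❓❓❓❓⬛⬛⬜⬛⬛❓

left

❓❓❓❓❓❓❓❓❓❓❓
❓❓❓❓❓❓❓❓❓❓❓
❓❓❓❓❓❓❓❓❓❓❓
❓❓❓⬛⬛⬛⬛⬛⬛⬛❓
❓❓❓⬛⬛⬛⬜⬜⬜⬜❓
❓❓❓⬜⬜🔴⬜⬜⬜⬜⬜
❓❓❓⬛⬛⬛⬜⬜⬜⬜⬜
❓❓❓⬛⬛⬛⬜⬜⬜⬜⬜
❓❓❓❓❓⬛⬛⬛⬜⬛⬛
❓❓❓❓❓⬛⬛⬛⬜⬛⬛
❓❓❓❓❓❓⬛⬛⬜⬛⬛

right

❓❓❓❓❓❓❓❓❓❓❓
❓❓❓❓❓❓❓❓❓❓❓
❓❓❓❓❓❓❓❓❓❓❓
❓❓⬛⬛⬛⬛⬛⬛⬛❓❓
❓❓⬛⬛⬛⬜⬜⬜⬜❓❓
❓❓⬜⬜⬜🔴⬜⬜⬜⬜❓
❓❓⬛⬛⬛⬜⬜⬜⬜⬜❓
❓❓⬛⬛⬛⬜⬜⬜⬜⬜❓
❓❓❓❓⬛⬛⬛⬜⬛⬛❓
❓❓❓❓⬛⬛⬛⬜⬛⬛❓
❓❓❓❓❓⬛⬛⬜⬛⬛❓

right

❓❓❓❓❓❓❓❓❓❓❓
❓❓❓❓❓❓❓❓❓❓❓
❓❓❓❓❓❓❓❓❓❓❓
❓⬛⬛⬛⬛⬛⬛⬛❓❓❓
❓⬛⬛⬛⬜⬜⬜⬜❓❓❓
❓⬜⬜⬜⬜🔴⬜⬜⬜❓❓
❓⬛⬛⬛⬜⬜⬜⬜⬜❓❓
❓⬛⬛⬛⬜⬜⬜⬜⬜❓❓
❓❓❓⬛⬛⬛⬜⬛⬛❓❓
❓❓❓⬛⬛⬛⬜⬛⬛❓❓
❓❓❓❓⬛⬛⬜⬛⬛❓❓

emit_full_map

⬛⬛⬛⬛⬛⬛⬛❓
⬛⬛⬛⬜⬜⬜⬜❓
⬜⬜⬜⬜🔴⬜⬜⬜
⬛⬛⬛⬜⬜⬜⬜⬜
⬛⬛⬛⬜⬜⬜⬜⬜
❓❓⬛⬛⬛⬜⬛⬛
❓❓⬛⬛⬛⬜⬛⬛
❓❓❓⬛⬛⬜⬛⬛
❓❓❓⬜⬜⬜⬜⬜

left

❓❓❓❓❓❓❓❓❓❓❓
❓❓❓❓❓❓❓❓❓❓❓
❓❓❓❓❓❓❓❓❓❓❓
❓❓⬛⬛⬛⬛⬛⬛⬛❓❓
❓❓⬛⬛⬛⬜⬜⬜⬜❓❓
❓❓⬜⬜⬜🔴⬜⬜⬜⬜❓
❓❓⬛⬛⬛⬜⬜⬜⬜⬜❓
❓❓⬛⬛⬛⬜⬜⬜⬜⬜❓
❓❓❓❓⬛⬛⬛⬜⬛⬛❓
❓❓❓❓⬛⬛⬛⬜⬛⬛❓
❓❓❓❓❓⬛⬛⬜⬛⬛❓

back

❓❓❓❓❓❓❓❓❓❓❓
❓❓❓❓❓❓❓❓❓❓❓
❓❓⬛⬛⬛⬛⬛⬛⬛❓❓
❓❓⬛⬛⬛⬜⬜⬜⬜❓❓
❓❓⬜⬜⬜⬜⬜⬜⬜⬜❓
❓❓⬛⬛⬛🔴⬜⬜⬜⬜❓
❓❓⬛⬛⬛⬜⬜⬜⬜⬜❓
❓❓❓⬛⬛⬛⬛⬜⬛⬛❓
❓❓❓❓⬛⬛⬛⬜⬛⬛❓
❓❓❓❓❓⬛⬛⬜⬛⬛❓
❓❓❓❓❓⬜⬜⬜⬜⬜❓

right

❓❓❓❓❓❓❓❓❓❓❓
❓❓❓❓❓❓❓❓❓❓❓
❓⬛⬛⬛⬛⬛⬛⬛❓❓❓
❓⬛⬛⬛⬜⬜⬜⬜❓❓❓
❓⬜⬜⬜⬜⬜⬜⬜⬜❓❓
❓⬛⬛⬛⬜🔴⬜⬜⬜❓❓
❓⬛⬛⬛⬜⬜⬜⬜⬜❓❓
❓❓⬛⬛⬛⬛⬜⬛⬛❓❓
❓❓❓⬛⬛⬛⬜⬛⬛❓❓
❓❓❓❓⬛⬛⬜⬛⬛❓❓
❓❓❓❓⬜⬜⬜⬜⬜❓❓

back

❓❓❓❓❓❓❓❓❓❓❓
❓⬛⬛⬛⬛⬛⬛⬛❓❓❓
❓⬛⬛⬛⬜⬜⬜⬜❓❓❓
❓⬜⬜⬜⬜⬜⬜⬜⬜❓❓
❓⬛⬛⬛⬜⬜⬜⬜⬜❓❓
❓⬛⬛⬛⬜🔴⬜⬜⬜❓❓
❓❓⬛⬛⬛⬛⬜⬛⬛❓❓
❓❓❓⬛⬛⬛⬜⬛⬛❓❓
❓❓❓❓⬛⬛⬜⬛⬛❓❓
❓❓❓❓⬜⬜⬜⬜⬜❓❓
❓❓❓❓❓❓❓❓❓❓❓

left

❓❓❓❓❓❓❓❓❓❓❓
❓❓⬛⬛⬛⬛⬛⬛⬛❓❓
❓❓⬛⬛⬛⬜⬜⬜⬜❓❓
❓❓⬜⬜⬜⬜⬜⬜⬜⬜❓
❓❓⬛⬛⬛⬜⬜⬜⬜⬜❓
❓❓⬛⬛⬛🔴⬜⬜⬜⬜❓
❓❓❓⬛⬛⬛⬛⬜⬛⬛❓
❓❓❓⬛⬛⬛⬛⬜⬛⬛❓
❓❓❓❓❓⬛⬛⬜⬛⬛❓
❓❓❓❓❓⬜⬜⬜⬜⬜❓
❓❓❓❓❓❓❓❓❓❓❓

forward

❓❓❓❓❓❓❓❓❓❓❓
❓❓❓❓❓❓❓❓❓❓❓
❓❓⬛⬛⬛⬛⬛⬛⬛❓❓
❓❓⬛⬛⬛⬜⬜⬜⬜❓❓
❓❓⬜⬜⬜⬜⬜⬜⬜⬜❓
❓❓⬛⬛⬛🔴⬜⬜⬜⬜❓
❓❓⬛⬛⬛⬜⬜⬜⬜⬜❓
❓❓❓⬛⬛⬛⬛⬜⬛⬛❓
❓❓❓⬛⬛⬛⬛⬜⬛⬛❓
❓❓❓❓❓⬛⬛⬜⬛⬛❓
❓❓❓❓❓⬜⬜⬜⬜⬜❓

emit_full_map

⬛⬛⬛⬛⬛⬛⬛❓
⬛⬛⬛⬜⬜⬜⬜❓
⬜⬜⬜⬜⬜⬜⬜⬜
⬛⬛⬛🔴⬜⬜⬜⬜
⬛⬛⬛⬜⬜⬜⬜⬜
❓⬛⬛⬛⬛⬜⬛⬛
❓⬛⬛⬛⬛⬜⬛⬛
❓❓❓⬛⬛⬜⬛⬛
❓❓❓⬜⬜⬜⬜⬜

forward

❓❓❓❓❓❓❓❓❓❓❓
❓❓❓❓❓❓❓❓❓❓❓
❓❓❓❓❓❓❓❓❓❓❓
❓❓⬛⬛⬛⬛⬛⬛⬛❓❓
❓❓⬛⬛⬛⬜⬜⬜⬜❓❓
❓❓⬜⬜⬜🔴⬜⬜⬜⬜❓
❓❓⬛⬛⬛⬜⬜⬜⬜⬜❓
❓❓⬛⬛⬛⬜⬜⬜⬜⬜❓
❓❓❓⬛⬛⬛⬛⬜⬛⬛❓
❓❓❓⬛⬛⬛⬛⬜⬛⬛❓
❓❓❓❓❓⬛⬛⬜⬛⬛❓

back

❓❓❓❓❓❓❓❓❓❓❓
❓❓❓❓❓❓❓❓❓❓❓
❓❓⬛⬛⬛⬛⬛⬛⬛❓❓
❓❓⬛⬛⬛⬜⬜⬜⬜❓❓
❓❓⬜⬜⬜⬜⬜⬜⬜⬜❓
❓❓⬛⬛⬛🔴⬜⬜⬜⬜❓
❓❓⬛⬛⬛⬜⬜⬜⬜⬜❓
❓❓❓⬛⬛⬛⬛⬜⬛⬛❓
❓❓❓⬛⬛⬛⬛⬜⬛⬛❓
❓❓❓❓❓⬛⬛⬜⬛⬛❓
❓❓❓❓❓⬜⬜⬜⬜⬜❓

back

❓❓❓❓❓❓❓❓❓❓❓
❓❓⬛⬛⬛⬛⬛⬛⬛❓❓
❓❓⬛⬛⬛⬜⬜⬜⬜❓❓
❓❓⬜⬜⬜⬜⬜⬜⬜⬜❓
❓❓⬛⬛⬛⬜⬜⬜⬜⬜❓
❓❓⬛⬛⬛🔴⬜⬜⬜⬜❓
❓❓❓⬛⬛⬛⬛⬜⬛⬛❓
❓❓❓⬛⬛⬛⬛⬜⬛⬛❓
❓❓❓❓❓⬛⬛⬜⬛⬛❓
❓❓❓❓❓⬜⬜⬜⬜⬜❓
❓❓❓❓❓❓❓❓❓❓❓


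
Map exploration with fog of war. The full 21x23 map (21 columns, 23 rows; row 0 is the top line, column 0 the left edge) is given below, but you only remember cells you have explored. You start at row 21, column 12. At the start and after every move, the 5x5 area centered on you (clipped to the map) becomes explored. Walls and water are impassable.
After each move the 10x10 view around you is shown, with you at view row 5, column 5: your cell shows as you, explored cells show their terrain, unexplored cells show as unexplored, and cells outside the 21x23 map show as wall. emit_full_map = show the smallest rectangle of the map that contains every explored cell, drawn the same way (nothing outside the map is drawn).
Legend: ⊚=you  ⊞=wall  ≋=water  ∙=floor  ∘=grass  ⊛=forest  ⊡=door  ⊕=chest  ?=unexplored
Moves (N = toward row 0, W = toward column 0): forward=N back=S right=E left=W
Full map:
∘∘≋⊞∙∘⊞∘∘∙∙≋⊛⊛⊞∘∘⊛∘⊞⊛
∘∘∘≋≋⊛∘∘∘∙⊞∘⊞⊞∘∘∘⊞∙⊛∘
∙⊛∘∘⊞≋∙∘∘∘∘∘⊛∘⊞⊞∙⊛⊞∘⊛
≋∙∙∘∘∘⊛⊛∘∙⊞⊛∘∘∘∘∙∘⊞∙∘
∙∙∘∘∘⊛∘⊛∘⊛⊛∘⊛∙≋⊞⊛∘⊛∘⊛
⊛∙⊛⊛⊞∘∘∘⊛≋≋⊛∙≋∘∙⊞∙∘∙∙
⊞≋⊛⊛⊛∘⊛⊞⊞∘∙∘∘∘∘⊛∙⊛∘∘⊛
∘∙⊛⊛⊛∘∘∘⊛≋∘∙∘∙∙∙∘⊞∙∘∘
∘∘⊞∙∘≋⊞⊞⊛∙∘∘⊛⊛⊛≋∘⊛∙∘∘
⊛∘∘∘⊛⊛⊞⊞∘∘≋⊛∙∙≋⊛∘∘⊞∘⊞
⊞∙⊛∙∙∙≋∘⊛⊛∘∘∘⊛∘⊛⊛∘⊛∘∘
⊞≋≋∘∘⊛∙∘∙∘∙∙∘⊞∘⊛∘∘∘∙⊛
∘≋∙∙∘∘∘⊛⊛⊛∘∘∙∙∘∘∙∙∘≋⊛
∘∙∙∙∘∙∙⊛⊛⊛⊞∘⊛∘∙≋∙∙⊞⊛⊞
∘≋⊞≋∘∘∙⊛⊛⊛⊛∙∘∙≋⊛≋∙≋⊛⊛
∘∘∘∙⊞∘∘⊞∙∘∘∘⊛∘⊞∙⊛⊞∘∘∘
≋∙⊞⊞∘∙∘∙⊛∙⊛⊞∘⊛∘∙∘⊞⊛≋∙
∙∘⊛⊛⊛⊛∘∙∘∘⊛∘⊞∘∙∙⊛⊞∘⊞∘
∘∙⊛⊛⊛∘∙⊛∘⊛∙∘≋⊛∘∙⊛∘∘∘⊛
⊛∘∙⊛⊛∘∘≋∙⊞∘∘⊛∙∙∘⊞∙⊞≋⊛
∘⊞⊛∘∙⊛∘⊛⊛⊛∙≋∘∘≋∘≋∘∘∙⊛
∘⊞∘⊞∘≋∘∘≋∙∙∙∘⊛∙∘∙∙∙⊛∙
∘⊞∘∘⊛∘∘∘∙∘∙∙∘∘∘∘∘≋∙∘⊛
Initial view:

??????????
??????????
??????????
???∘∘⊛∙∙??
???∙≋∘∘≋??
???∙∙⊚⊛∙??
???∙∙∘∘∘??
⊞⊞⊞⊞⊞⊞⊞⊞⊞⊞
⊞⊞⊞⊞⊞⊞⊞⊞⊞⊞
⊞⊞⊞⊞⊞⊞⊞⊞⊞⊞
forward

??????????
??????????
??????????
???∙∘≋⊛∘??
???∘∘⊛∙∙??
???∙≋⊚∘≋??
???∙∙∘⊛∙??
???∙∙∘∘∘??
⊞⊞⊞⊞⊞⊞⊞⊞⊞⊞
⊞⊞⊞⊞⊞⊞⊞⊞⊞⊞

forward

??????????
??????????
??????????
???⊛∘⊞∘∙??
???∙∘≋⊛∘??
???∘∘⊚∙∙??
???∙≋∘∘≋??
???∙∙∘⊛∙??
???∙∙∘∘∘??
⊞⊞⊞⊞⊞⊞⊞⊞⊞⊞

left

??????????
??????????
??????????
???∘⊛∘⊞∘∙?
???⊛∙∘≋⊛∘?
???⊞∘⊚⊛∙∙?
???⊛∙≋∘∘≋?
???∙∙∙∘⊛∙?
????∙∙∘∘∘?
⊞⊞⊞⊞⊞⊞⊞⊞⊞⊞

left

??????????
??????????
??????????
???∘∘⊛∘⊞∘∙
???∘⊛∙∘≋⊛∘
???∙⊞⊚∘⊛∙∙
???⊛⊛∙≋∘∘≋
???≋∙∙∙∘⊛∙
?????∙∙∘∘∘
⊞⊞⊞⊞⊞⊞⊞⊞⊞⊞

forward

??????????
??????????
??????????
???⊛∙⊛⊞∘??
???∘∘⊛∘⊞∘∙
???∘⊛⊚∘≋⊛∘
???∙⊞∘∘⊛∙∙
???⊛⊛∙≋∘∘≋
???≋∙∙∙∘⊛∙
?????∙∙∘∘∘

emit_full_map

⊛∙⊛⊞∘??
∘∘⊛∘⊞∘∙
∘⊛⊚∘≋⊛∘
∙⊞∘∘⊛∙∙
⊛⊛∙≋∘∘≋
≋∙∙∙∘⊛∙
??∙∙∘∘∘

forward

??????????
??????????
??????????
???∙∘∘∘⊛??
???⊛∙⊛⊞∘??
???∘∘⊚∘⊞∘∙
???∘⊛∙∘≋⊛∘
???∙⊞∘∘⊛∙∙
???⊛⊛∙≋∘∘≋
???≋∙∙∙∘⊛∙

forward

??????????
??????????
??????????
???⊛⊛⊛∙∘??
???∙∘∘∘⊛??
???⊛∙⊚⊞∘??
???∘∘⊛∘⊞∘∙
???∘⊛∙∘≋⊛∘
???∙⊞∘∘⊛∙∙
???⊛⊛∙≋∘∘≋

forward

??????????
??????????
??????????
???⊛⊛⊞∘⊛??
???⊛⊛⊛∙∘??
???∙∘⊚∘⊛??
???⊛∙⊛⊞∘??
???∘∘⊛∘⊞∘∙
???∘⊛∙∘≋⊛∘
???∙⊞∘∘⊛∙∙

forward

??????????
??????????
??????????
???⊛⊛∘∘∙??
???⊛⊛⊞∘⊛??
???⊛⊛⊚∙∘??
???∙∘∘∘⊛??
???⊛∙⊛⊞∘??
???∘∘⊛∘⊞∘∙
???∘⊛∙∘≋⊛∘

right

??????????
??????????
??????????
??⊛⊛∘∘∙∙??
??⊛⊛⊞∘⊛∘??
??⊛⊛⊛⊚∘∙??
??∙∘∘∘⊛∘??
??⊛∙⊛⊞∘⊛??
??∘∘⊛∘⊞∘∙?
??∘⊛∙∘≋⊛∘?

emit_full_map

⊛⊛∘∘∙∙?
⊛⊛⊞∘⊛∘?
⊛⊛⊛⊚∘∙?
∙∘∘∘⊛∘?
⊛∙⊛⊞∘⊛?
∘∘⊛∘⊞∘∙
∘⊛∙∘≋⊛∘
∙⊞∘∘⊛∙∙
⊛⊛∙≋∘∘≋
≋∙∙∙∘⊛∙
??∙∙∘∘∘

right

??????????
??????????
??????????
?⊛⊛∘∘∙∙∘??
?⊛⊛⊞∘⊛∘∙??
?⊛⊛⊛∙⊚∙≋??
?∙∘∘∘⊛∘⊞??
?⊛∙⊛⊞∘⊛∘??
?∘∘⊛∘⊞∘∙??
?∘⊛∙∘≋⊛∘??

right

??????????
??????????
??????????
⊛⊛∘∘∙∙∘∘??
⊛⊛⊞∘⊛∘∙≋??
⊛⊛⊛∙∘⊚≋⊛??
∙∘∘∘⊛∘⊞∙??
⊛∙⊛⊞∘⊛∘∙??
∘∘⊛∘⊞∘∙???
∘⊛∙∘≋⊛∘???

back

??????????
??????????
⊛⊛∘∘∙∙∘∘??
⊛⊛⊞∘⊛∘∙≋??
⊛⊛⊛∙∘∙≋⊛??
∙∘∘∘⊛⊚⊞∙??
⊛∙⊛⊞∘⊛∘∙??
∘∘⊛∘⊞∘∙∙??
∘⊛∙∘≋⊛∘???
∙⊞∘∘⊛∙∙???

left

??????????
??????????
?⊛⊛∘∘∙∙∘∘?
?⊛⊛⊞∘⊛∘∙≋?
?⊛⊛⊛∙∘∙≋⊛?
?∙∘∘∘⊚∘⊞∙?
?⊛∙⊛⊞∘⊛∘∙?
?∘∘⊛∘⊞∘∙∙?
?∘⊛∙∘≋⊛∘??
?∙⊞∘∘⊛∙∙??

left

??????????
??????????
??⊛⊛∘∘∙∙∘∘
??⊛⊛⊞∘⊛∘∙≋
??⊛⊛⊛∙∘∙≋⊛
??∙∘∘⊚⊛∘⊞∙
??⊛∙⊛⊞∘⊛∘∙
??∘∘⊛∘⊞∘∙∙
??∘⊛∙∘≋⊛∘?
??∙⊞∘∘⊛∙∙?

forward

??????????
??????????
??????????
??⊛⊛∘∘∙∙∘∘
??⊛⊛⊞∘⊛∘∙≋
??⊛⊛⊛⊚∘∙≋⊛
??∙∘∘∘⊛∘⊞∙
??⊛∙⊛⊞∘⊛∘∙
??∘∘⊛∘⊞∘∙∙
??∘⊛∙∘≋⊛∘?

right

??????????
??????????
??????????
?⊛⊛∘∘∙∙∘∘?
?⊛⊛⊞∘⊛∘∙≋?
?⊛⊛⊛∙⊚∙≋⊛?
?∙∘∘∘⊛∘⊞∙?
?⊛∙⊛⊞∘⊛∘∙?
?∘∘⊛∘⊞∘∙∙?
?∘⊛∙∘≋⊛∘??

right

??????????
??????????
??????????
⊛⊛∘∘∙∙∘∘??
⊛⊛⊞∘⊛∘∙≋??
⊛⊛⊛∙∘⊚≋⊛??
∙∘∘∘⊛∘⊞∙??
⊛∙⊛⊞∘⊛∘∙??
∘∘⊛∘⊞∘∙∙??
∘⊛∙∘≋⊛∘???

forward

??????????
??????????
??????????
???∙∘⊞∘⊛??
⊛⊛∘∘∙∙∘∘??
⊛⊛⊞∘⊛⊚∙≋??
⊛⊛⊛∙∘∙≋⊛??
∙∘∘∘⊛∘⊞∙??
⊛∙⊛⊞∘⊛∘∙??
∘∘⊛∘⊞∘∙∙??

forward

??????????
??????????
??????????
???∘∘⊛∘⊛??
???∙∘⊞∘⊛??
⊛⊛∘∘∙⊚∘∘??
⊛⊛⊞∘⊛∘∙≋??
⊛⊛⊛∙∘∙≋⊛??
∙∘∘∘⊛∘⊞∙??
⊛∙⊛⊞∘⊛∘∙??

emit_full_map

???∘∘⊛∘⊛
???∙∘⊞∘⊛
⊛⊛∘∘∙⊚∘∘
⊛⊛⊞∘⊛∘∙≋
⊛⊛⊛∙∘∙≋⊛
∙∘∘∘⊛∘⊞∙
⊛∙⊛⊞∘⊛∘∙
∘∘⊛∘⊞∘∙∙
∘⊛∙∘≋⊛∘?
∙⊞∘∘⊛∙∙?
⊛⊛∙≋∘∘≋?
≋∙∙∙∘⊛∙?
??∙∙∘∘∘?

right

??????????
??????????
??????????
??∘∘⊛∘⊛⊛??
??∙∘⊞∘⊛∘??
⊛∘∘∙∙⊚∘∙??
⊛⊞∘⊛∘∙≋∙??
⊛⊛∙∘∙≋⊛≋??
∘∘∘⊛∘⊞∙???
∙⊛⊞∘⊛∘∙???

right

??????????
??????????
??????????
?∘∘⊛∘⊛⊛∘??
?∙∘⊞∘⊛∘∘??
∘∘∙∙∘⊚∙∙??
⊞∘⊛∘∙≋∙∙??
⊛∙∘∙≋⊛≋∙??
∘∘⊛∘⊞∙????
⊛⊞∘⊛∘∙????

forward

??????????
??????????
??????????
???∙≋⊛∘∘??
?∘∘⊛∘⊛⊛∘??
?∙∘⊞∘⊚∘∘??
∘∘∙∙∘∘∙∙??
⊞∘⊛∘∙≋∙∙??
⊛∙∘∙≋⊛≋∙??
∘∘⊛∘⊞∙????

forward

??????????
??????????
??????????
???⊛⊛≋∘⊛??
???∙≋⊛∘∘??
?∘∘⊛∘⊚⊛∘??
?∙∘⊞∘⊛∘∘??
∘∘∙∙∘∘∙∙??
⊞∘⊛∘∙≋∙∙??
⊛∙∘∙≋⊛≋∙??

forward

??????????
??????????
??????????
???∙∙∙∘⊞??
???⊛⊛≋∘⊛??
???∙≋⊚∘∘??
?∘∘⊛∘⊛⊛∘??
?∙∘⊞∘⊛∘∘??
∘∘∙∙∘∘∙∙??
⊞∘⊛∘∙≋∙∙??

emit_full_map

?????∙∙∙∘⊞
?????⊛⊛≋∘⊛
?????∙≋⊚∘∘
???∘∘⊛∘⊛⊛∘
???∙∘⊞∘⊛∘∘
⊛⊛∘∘∙∙∘∘∙∙
⊛⊛⊞∘⊛∘∙≋∙∙
⊛⊛⊛∙∘∙≋⊛≋∙
∙∘∘∘⊛∘⊞∙??
⊛∙⊛⊞∘⊛∘∙??
∘∘⊛∘⊞∘∙∙??
∘⊛∙∘≋⊛∘???
∙⊞∘∘⊛∙∙???
⊛⊛∙≋∘∘≋???
≋∙∙∙∘⊛∙???
??∙∙∘∘∘???

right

??????????
??????????
??????????
??∙∙∙∘⊞∙??
??⊛⊛≋∘⊛∙??
??∙≋⊛⊚∘⊞??
∘∘⊛∘⊛⊛∘⊛??
∙∘⊞∘⊛∘∘∘??
∘∙∙∘∘∙∙???
∘⊛∘∙≋∙∙???

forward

??????????
??????????
??????????
???∘⊛∙⊛∘??
??∙∙∙∘⊞∙??
??⊛⊛≋⊚⊛∙??
??∙≋⊛∘∘⊞??
∘∘⊛∘⊛⊛∘⊛??
∙∘⊞∘⊛∘∘∘??
∘∙∙∘∘∙∙???

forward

??????????
??????????
??????????
???∘∙⊞∙∘??
???∘⊛∙⊛∘??
??∙∙∙⊚⊞∙??
??⊛⊛≋∘⊛∙??
??∙≋⊛∘∘⊞??
∘∘⊛∘⊛⊛∘⊛??
∙∘⊞∘⊛∘∘∘??

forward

??????????
??????????
??????????
???≋⊞⊛∘⊛??
???∘∙⊞∙∘??
???∘⊛⊚⊛∘??
??∙∙∙∘⊞∙??
??⊛⊛≋∘⊛∙??
??∙≋⊛∘∘⊞??
∘∘⊛∘⊛⊛∘⊛??

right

?????????⊞
?????????⊞
?????????⊞
??≋⊞⊛∘⊛∘?⊞
??∘∙⊞∙∘∙?⊞
??∘⊛∙⊚∘∘?⊞
?∙∙∙∘⊞∙∘?⊞
?⊛⊛≋∘⊛∙∘?⊞
?∙≋⊛∘∘⊞??⊞
∘⊛∘⊛⊛∘⊛??⊞

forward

?????????⊞
?????????⊞
?????????⊞
???∘∙∘⊞∙?⊞
??≋⊞⊛∘⊛∘?⊞
??∘∙⊞⊚∘∙?⊞
??∘⊛∙⊛∘∘?⊞
?∙∙∙∘⊞∙∘?⊞
?⊛⊛≋∘⊛∙∘?⊞
?∙≋⊛∘∘⊞??⊞

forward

⊞⊞⊞⊞⊞⊞⊞⊞⊞⊞
?????????⊞
?????????⊞
???⊞∙⊛⊞∘?⊞
???∘∙∘⊞∙?⊞
??≋⊞⊛⊚⊛∘?⊞
??∘∙⊞∙∘∙?⊞
??∘⊛∙⊛∘∘?⊞
?∙∙∙∘⊞∙∘?⊞
?⊛⊛≋∘⊛∙∘?⊞

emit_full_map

???????⊞∙⊛⊞∘
???????∘∙∘⊞∙
??????≋⊞⊛⊚⊛∘
??????∘∙⊞∙∘∙
??????∘⊛∙⊛∘∘
?????∙∙∙∘⊞∙∘
?????⊛⊛≋∘⊛∙∘
?????∙≋⊛∘∘⊞?
???∘∘⊛∘⊛⊛∘⊛?
???∙∘⊞∘⊛∘∘∘?
⊛⊛∘∘∙∙∘∘∙∙??
⊛⊛⊞∘⊛∘∙≋∙∙??
⊛⊛⊛∙∘∙≋⊛≋∙??
∙∘∘∘⊛∘⊞∙????
⊛∙⊛⊞∘⊛∘∙????
∘∘⊛∘⊞∘∙∙????
∘⊛∙∘≋⊛∘?????
∙⊞∘∘⊛∙∙?????
⊛⊛∙≋∘∘≋?????
≋∙∙∙∘⊛∙?????
??∙∙∘∘∘?????

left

⊞⊞⊞⊞⊞⊞⊞⊞⊞⊞
??????????
??????????
???⊞⊞∙⊛⊞∘?
???∘∘∙∘⊞∙?
???≋⊞⊚∘⊛∘?
???∘∙⊞∙∘∙?
???∘⊛∙⊛∘∘?
??∙∙∙∘⊞∙∘?
??⊛⊛≋∘⊛∙∘?

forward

⊞⊞⊞⊞⊞⊞⊞⊞⊞⊞
⊞⊞⊞⊞⊞⊞⊞⊞⊞⊞
??????????
???∘∘∘⊞∙??
???⊞⊞∙⊛⊞∘?
???∘∘⊚∘⊞∙?
???≋⊞⊛∘⊛∘?
???∘∙⊞∙∘∙?
???∘⊛∙⊛∘∘?
??∙∙∙∘⊞∙∘?

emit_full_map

??????∘∘∘⊞∙?
??????⊞⊞∙⊛⊞∘
??????∘∘⊚∘⊞∙
??????≋⊞⊛∘⊛∘
??????∘∙⊞∙∘∙
??????∘⊛∙⊛∘∘
?????∙∙∙∘⊞∙∘
?????⊛⊛≋∘⊛∙∘
?????∙≋⊛∘∘⊞?
???∘∘⊛∘⊛⊛∘⊛?
???∙∘⊞∘⊛∘∘∘?
⊛⊛∘∘∙∙∘∘∙∙??
⊛⊛⊞∘⊛∘∙≋∙∙??
⊛⊛⊛∙∘∙≋⊛≋∙??
∙∘∘∘⊛∘⊞∙????
⊛∙⊛⊞∘⊛∘∙????
∘∘⊛∘⊞∘∙∙????
∘⊛∙∘≋⊛∘?????
∙⊞∘∘⊛∙∙?????
⊛⊛∙≋∘∘≋?????
≋∙∙∙∘⊛∙?????
??∙∙∘∘∘?????


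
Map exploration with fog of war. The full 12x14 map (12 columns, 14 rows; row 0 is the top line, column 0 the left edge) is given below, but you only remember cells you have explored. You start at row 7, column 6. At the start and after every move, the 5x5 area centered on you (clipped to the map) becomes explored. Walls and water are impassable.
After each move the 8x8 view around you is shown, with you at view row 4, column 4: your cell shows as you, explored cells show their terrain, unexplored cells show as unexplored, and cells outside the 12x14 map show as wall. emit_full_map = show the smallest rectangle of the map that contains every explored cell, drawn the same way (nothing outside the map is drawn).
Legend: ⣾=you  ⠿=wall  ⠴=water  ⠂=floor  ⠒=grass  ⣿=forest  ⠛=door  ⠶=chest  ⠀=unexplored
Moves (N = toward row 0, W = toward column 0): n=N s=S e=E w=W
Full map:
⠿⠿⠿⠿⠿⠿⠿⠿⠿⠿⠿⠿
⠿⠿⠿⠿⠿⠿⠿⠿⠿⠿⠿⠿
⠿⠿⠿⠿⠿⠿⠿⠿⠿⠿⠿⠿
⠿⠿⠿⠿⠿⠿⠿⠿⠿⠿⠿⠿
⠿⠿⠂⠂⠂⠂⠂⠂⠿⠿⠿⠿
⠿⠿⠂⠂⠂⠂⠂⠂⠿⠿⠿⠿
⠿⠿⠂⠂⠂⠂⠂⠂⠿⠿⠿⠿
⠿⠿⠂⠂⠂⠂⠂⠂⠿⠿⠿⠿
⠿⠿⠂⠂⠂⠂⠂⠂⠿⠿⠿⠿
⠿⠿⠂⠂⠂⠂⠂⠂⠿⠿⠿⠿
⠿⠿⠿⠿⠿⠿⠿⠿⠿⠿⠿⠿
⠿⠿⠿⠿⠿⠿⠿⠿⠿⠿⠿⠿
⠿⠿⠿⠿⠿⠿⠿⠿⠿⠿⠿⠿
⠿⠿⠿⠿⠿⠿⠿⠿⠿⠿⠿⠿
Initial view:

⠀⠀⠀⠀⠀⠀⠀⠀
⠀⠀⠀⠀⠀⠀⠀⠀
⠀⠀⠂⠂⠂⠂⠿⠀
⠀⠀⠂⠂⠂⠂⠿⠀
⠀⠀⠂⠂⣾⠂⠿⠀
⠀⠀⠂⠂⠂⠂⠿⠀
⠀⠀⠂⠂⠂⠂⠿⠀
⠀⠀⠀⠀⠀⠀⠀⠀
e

⠀⠀⠀⠀⠀⠀⠀⠀
⠀⠀⠀⠀⠀⠀⠀⠀
⠀⠂⠂⠂⠂⠿⠿⠀
⠀⠂⠂⠂⠂⠿⠿⠀
⠀⠂⠂⠂⣾⠿⠿⠀
⠀⠂⠂⠂⠂⠿⠿⠀
⠀⠂⠂⠂⠂⠿⠿⠀
⠀⠀⠀⠀⠀⠀⠀⠀

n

⠀⠀⠀⠀⠀⠀⠀⠀
⠀⠀⠀⠀⠀⠀⠀⠀
⠀⠀⠂⠂⠂⠿⠿⠀
⠀⠂⠂⠂⠂⠿⠿⠀
⠀⠂⠂⠂⣾⠿⠿⠀
⠀⠂⠂⠂⠂⠿⠿⠀
⠀⠂⠂⠂⠂⠿⠿⠀
⠀⠂⠂⠂⠂⠿⠿⠀

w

⠀⠀⠀⠀⠀⠀⠀⠀
⠀⠀⠀⠀⠀⠀⠀⠀
⠀⠀⠂⠂⠂⠂⠿⠿
⠀⠀⠂⠂⠂⠂⠿⠿
⠀⠀⠂⠂⣾⠂⠿⠿
⠀⠀⠂⠂⠂⠂⠿⠿
⠀⠀⠂⠂⠂⠂⠿⠿
⠀⠀⠂⠂⠂⠂⠿⠿

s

⠀⠀⠀⠀⠀⠀⠀⠀
⠀⠀⠂⠂⠂⠂⠿⠿
⠀⠀⠂⠂⠂⠂⠿⠿
⠀⠀⠂⠂⠂⠂⠿⠿
⠀⠀⠂⠂⣾⠂⠿⠿
⠀⠀⠂⠂⠂⠂⠿⠿
⠀⠀⠂⠂⠂⠂⠿⠿
⠀⠀⠀⠀⠀⠀⠀⠀

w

⠀⠀⠀⠀⠀⠀⠀⠀
⠀⠀⠀⠂⠂⠂⠂⠿
⠀⠀⠂⠂⠂⠂⠂⠿
⠀⠀⠂⠂⠂⠂⠂⠿
⠀⠀⠂⠂⣾⠂⠂⠿
⠀⠀⠂⠂⠂⠂⠂⠿
⠀⠀⠂⠂⠂⠂⠂⠿
⠀⠀⠀⠀⠀⠀⠀⠀

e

⠀⠀⠀⠀⠀⠀⠀⠀
⠀⠀⠂⠂⠂⠂⠿⠿
⠀⠂⠂⠂⠂⠂⠿⠿
⠀⠂⠂⠂⠂⠂⠿⠿
⠀⠂⠂⠂⣾⠂⠿⠿
⠀⠂⠂⠂⠂⠂⠿⠿
⠀⠂⠂⠂⠂⠂⠿⠿
⠀⠀⠀⠀⠀⠀⠀⠀

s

⠀⠀⠂⠂⠂⠂⠿⠿
⠀⠂⠂⠂⠂⠂⠿⠿
⠀⠂⠂⠂⠂⠂⠿⠿
⠀⠂⠂⠂⠂⠂⠿⠿
⠀⠂⠂⠂⣾⠂⠿⠿
⠀⠂⠂⠂⠂⠂⠿⠿
⠀⠀⠿⠿⠿⠿⠿⠀
⠀⠀⠀⠀⠀⠀⠀⠀

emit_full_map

⠀⠂⠂⠂⠂⠿⠿
⠂⠂⠂⠂⠂⠿⠿
⠂⠂⠂⠂⠂⠿⠿
⠂⠂⠂⠂⠂⠿⠿
⠂⠂⠂⣾⠂⠿⠿
⠂⠂⠂⠂⠂⠿⠿
⠀⠿⠿⠿⠿⠿⠀

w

⠀⠀⠀⠂⠂⠂⠂⠿
⠀⠀⠂⠂⠂⠂⠂⠿
⠀⠀⠂⠂⠂⠂⠂⠿
⠀⠀⠂⠂⠂⠂⠂⠿
⠀⠀⠂⠂⣾⠂⠂⠿
⠀⠀⠂⠂⠂⠂⠂⠿
⠀⠀⠿⠿⠿⠿⠿⠿
⠀⠀⠀⠀⠀⠀⠀⠀

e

⠀⠀⠂⠂⠂⠂⠿⠿
⠀⠂⠂⠂⠂⠂⠿⠿
⠀⠂⠂⠂⠂⠂⠿⠿
⠀⠂⠂⠂⠂⠂⠿⠿
⠀⠂⠂⠂⣾⠂⠿⠿
⠀⠂⠂⠂⠂⠂⠿⠿
⠀⠿⠿⠿⠿⠿⠿⠀
⠀⠀⠀⠀⠀⠀⠀⠀

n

⠀⠀⠀⠀⠀⠀⠀⠀
⠀⠀⠂⠂⠂⠂⠿⠿
⠀⠂⠂⠂⠂⠂⠿⠿
⠀⠂⠂⠂⠂⠂⠿⠿
⠀⠂⠂⠂⣾⠂⠿⠿
⠀⠂⠂⠂⠂⠂⠿⠿
⠀⠂⠂⠂⠂⠂⠿⠿
⠀⠿⠿⠿⠿⠿⠿⠀

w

⠀⠀⠀⠀⠀⠀⠀⠀
⠀⠀⠀⠂⠂⠂⠂⠿
⠀⠀⠂⠂⠂⠂⠂⠿
⠀⠀⠂⠂⠂⠂⠂⠿
⠀⠀⠂⠂⣾⠂⠂⠿
⠀⠀⠂⠂⠂⠂⠂⠿
⠀⠀⠂⠂⠂⠂⠂⠿
⠀⠀⠿⠿⠿⠿⠿⠿

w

⠀⠀⠀⠀⠀⠀⠀⠀
⠀⠀⠀⠀⠂⠂⠂⠂
⠀⠀⠂⠂⠂⠂⠂⠂
⠀⠀⠂⠂⠂⠂⠂⠂
⠀⠀⠂⠂⣾⠂⠂⠂
⠀⠀⠂⠂⠂⠂⠂⠂
⠀⠀⠂⠂⠂⠂⠂⠂
⠀⠀⠀⠿⠿⠿⠿⠿

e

⠀⠀⠀⠀⠀⠀⠀⠀
⠀⠀⠀⠂⠂⠂⠂⠿
⠀⠂⠂⠂⠂⠂⠂⠿
⠀⠂⠂⠂⠂⠂⠂⠿
⠀⠂⠂⠂⣾⠂⠂⠿
⠀⠂⠂⠂⠂⠂⠂⠿
⠀⠂⠂⠂⠂⠂⠂⠿
⠀⠀⠿⠿⠿⠿⠿⠿

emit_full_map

⠀⠀⠂⠂⠂⠂⠿⠿
⠂⠂⠂⠂⠂⠂⠿⠿
⠂⠂⠂⠂⠂⠂⠿⠿
⠂⠂⠂⣾⠂⠂⠿⠿
⠂⠂⠂⠂⠂⠂⠿⠿
⠂⠂⠂⠂⠂⠂⠿⠿
⠀⠿⠿⠿⠿⠿⠿⠀


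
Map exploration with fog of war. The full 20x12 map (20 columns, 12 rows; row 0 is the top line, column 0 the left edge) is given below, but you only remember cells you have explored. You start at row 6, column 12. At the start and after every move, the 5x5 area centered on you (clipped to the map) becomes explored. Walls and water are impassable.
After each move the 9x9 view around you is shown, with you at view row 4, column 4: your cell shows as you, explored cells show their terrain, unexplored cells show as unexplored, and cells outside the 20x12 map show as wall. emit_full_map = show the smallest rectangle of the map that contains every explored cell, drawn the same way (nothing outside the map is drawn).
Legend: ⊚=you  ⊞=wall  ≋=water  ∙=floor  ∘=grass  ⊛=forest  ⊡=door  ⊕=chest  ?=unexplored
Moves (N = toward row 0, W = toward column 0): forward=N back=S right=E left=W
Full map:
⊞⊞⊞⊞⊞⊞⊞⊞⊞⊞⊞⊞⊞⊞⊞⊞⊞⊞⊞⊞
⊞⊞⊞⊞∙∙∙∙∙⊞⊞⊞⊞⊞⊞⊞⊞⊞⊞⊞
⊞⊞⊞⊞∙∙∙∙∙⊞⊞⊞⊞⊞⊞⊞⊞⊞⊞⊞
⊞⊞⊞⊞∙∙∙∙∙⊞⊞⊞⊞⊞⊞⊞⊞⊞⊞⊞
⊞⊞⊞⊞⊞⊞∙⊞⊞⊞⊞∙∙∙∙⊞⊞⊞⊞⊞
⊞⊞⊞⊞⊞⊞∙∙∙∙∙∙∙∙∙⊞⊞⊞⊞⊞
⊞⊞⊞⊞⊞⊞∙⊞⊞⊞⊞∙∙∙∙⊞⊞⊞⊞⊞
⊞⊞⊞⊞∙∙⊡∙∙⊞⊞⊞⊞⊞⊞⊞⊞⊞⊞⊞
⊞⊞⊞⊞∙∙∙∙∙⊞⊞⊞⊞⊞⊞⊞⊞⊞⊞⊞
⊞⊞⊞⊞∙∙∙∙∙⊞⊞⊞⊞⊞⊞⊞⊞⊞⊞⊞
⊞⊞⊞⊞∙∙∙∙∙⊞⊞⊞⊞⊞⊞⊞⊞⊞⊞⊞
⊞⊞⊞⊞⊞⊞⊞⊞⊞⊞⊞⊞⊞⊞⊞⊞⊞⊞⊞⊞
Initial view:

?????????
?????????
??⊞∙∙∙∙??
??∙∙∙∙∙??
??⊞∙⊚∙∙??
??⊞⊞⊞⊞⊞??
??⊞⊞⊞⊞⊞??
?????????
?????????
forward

?????????
?????????
??⊞⊞⊞⊞⊞??
??⊞∙∙∙∙??
??∙∙⊚∙∙??
??⊞∙∙∙∙??
??⊞⊞⊞⊞⊞??
??⊞⊞⊞⊞⊞??
?????????

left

?????????
?????????
??⊞⊞⊞⊞⊞⊞?
??⊞⊞∙∙∙∙?
??∙∙⊚∙∙∙?
??⊞⊞∙∙∙∙?
??⊞⊞⊞⊞⊞⊞?
???⊞⊞⊞⊞⊞?
?????????

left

?????????
?????????
??∙⊞⊞⊞⊞⊞⊞
??⊞⊞⊞∙∙∙∙
??∙∙⊚∙∙∙∙
??⊞⊞⊞∙∙∙∙
??∙⊞⊞⊞⊞⊞⊞
????⊞⊞⊞⊞⊞
?????????

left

?????????
?????????
??∙∙⊞⊞⊞⊞⊞
??⊞⊞⊞⊞∙∙∙
??∙∙⊚∙∙∙∙
??⊞⊞⊞⊞∙∙∙
??∙∙⊞⊞⊞⊞⊞
?????⊞⊞⊞⊞
?????????

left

?????????
?????????
??∙∙∙⊞⊞⊞⊞
??∙⊞⊞⊞⊞∙∙
??∙∙⊚∙∙∙∙
??∙⊞⊞⊞⊞∙∙
??⊡∙∙⊞⊞⊞⊞
??????⊞⊞⊞
?????????

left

?????????
?????????
??∙∙∙∙⊞⊞⊞
??⊞∙⊞⊞⊞⊞∙
??⊞∙⊚∙∙∙∙
??⊞∙⊞⊞⊞⊞∙
??∙⊡∙∙⊞⊞⊞
???????⊞⊞
?????????

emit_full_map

∙∙∙∙⊞⊞⊞⊞⊞⊞
⊞∙⊞⊞⊞⊞∙∙∙∙
⊞∙⊚∙∙∙∙∙∙∙
⊞∙⊞⊞⊞⊞∙∙∙∙
∙⊡∙∙⊞⊞⊞⊞⊞⊞
?????⊞⊞⊞⊞⊞

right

?????????
?????????
?∙∙∙∙⊞⊞⊞⊞
?⊞∙⊞⊞⊞⊞∙∙
?⊞∙∙⊚∙∙∙∙
?⊞∙⊞⊞⊞⊞∙∙
?∙⊡∙∙⊞⊞⊞⊞
??????⊞⊞⊞
?????????

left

?????????
?????????
??∙∙∙∙⊞⊞⊞
??⊞∙⊞⊞⊞⊞∙
??⊞∙⊚∙∙∙∙
??⊞∙⊞⊞⊞⊞∙
??∙⊡∙∙⊞⊞⊞
???????⊞⊞
?????????

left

?????????
?????????
??∙∙∙∙∙⊞⊞
??⊞⊞∙⊞⊞⊞⊞
??⊞⊞⊚∙∙∙∙
??⊞⊞∙⊞⊞⊞⊞
??∙∙⊡∙∙⊞⊞
????????⊞
?????????

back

?????????
??∙∙∙∙∙⊞⊞
??⊞⊞∙⊞⊞⊞⊞
??⊞⊞∙∙∙∙∙
??⊞⊞⊚⊞⊞⊞⊞
??∙∙⊡∙∙⊞⊞
??∙∙∙∙∙?⊞
?????????
?????????

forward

?????????
?????????
??∙∙∙∙∙⊞⊞
??⊞⊞∙⊞⊞⊞⊞
??⊞⊞⊚∙∙∙∙
??⊞⊞∙⊞⊞⊞⊞
??∙∙⊡∙∙⊞⊞
??∙∙∙∙∙?⊞
?????????

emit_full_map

∙∙∙∙∙⊞⊞⊞⊞⊞⊞
⊞⊞∙⊞⊞⊞⊞∙∙∙∙
⊞⊞⊚∙∙∙∙∙∙∙∙
⊞⊞∙⊞⊞⊞⊞∙∙∙∙
∙∙⊡∙∙⊞⊞⊞⊞⊞⊞
∙∙∙∙∙?⊞⊞⊞⊞⊞


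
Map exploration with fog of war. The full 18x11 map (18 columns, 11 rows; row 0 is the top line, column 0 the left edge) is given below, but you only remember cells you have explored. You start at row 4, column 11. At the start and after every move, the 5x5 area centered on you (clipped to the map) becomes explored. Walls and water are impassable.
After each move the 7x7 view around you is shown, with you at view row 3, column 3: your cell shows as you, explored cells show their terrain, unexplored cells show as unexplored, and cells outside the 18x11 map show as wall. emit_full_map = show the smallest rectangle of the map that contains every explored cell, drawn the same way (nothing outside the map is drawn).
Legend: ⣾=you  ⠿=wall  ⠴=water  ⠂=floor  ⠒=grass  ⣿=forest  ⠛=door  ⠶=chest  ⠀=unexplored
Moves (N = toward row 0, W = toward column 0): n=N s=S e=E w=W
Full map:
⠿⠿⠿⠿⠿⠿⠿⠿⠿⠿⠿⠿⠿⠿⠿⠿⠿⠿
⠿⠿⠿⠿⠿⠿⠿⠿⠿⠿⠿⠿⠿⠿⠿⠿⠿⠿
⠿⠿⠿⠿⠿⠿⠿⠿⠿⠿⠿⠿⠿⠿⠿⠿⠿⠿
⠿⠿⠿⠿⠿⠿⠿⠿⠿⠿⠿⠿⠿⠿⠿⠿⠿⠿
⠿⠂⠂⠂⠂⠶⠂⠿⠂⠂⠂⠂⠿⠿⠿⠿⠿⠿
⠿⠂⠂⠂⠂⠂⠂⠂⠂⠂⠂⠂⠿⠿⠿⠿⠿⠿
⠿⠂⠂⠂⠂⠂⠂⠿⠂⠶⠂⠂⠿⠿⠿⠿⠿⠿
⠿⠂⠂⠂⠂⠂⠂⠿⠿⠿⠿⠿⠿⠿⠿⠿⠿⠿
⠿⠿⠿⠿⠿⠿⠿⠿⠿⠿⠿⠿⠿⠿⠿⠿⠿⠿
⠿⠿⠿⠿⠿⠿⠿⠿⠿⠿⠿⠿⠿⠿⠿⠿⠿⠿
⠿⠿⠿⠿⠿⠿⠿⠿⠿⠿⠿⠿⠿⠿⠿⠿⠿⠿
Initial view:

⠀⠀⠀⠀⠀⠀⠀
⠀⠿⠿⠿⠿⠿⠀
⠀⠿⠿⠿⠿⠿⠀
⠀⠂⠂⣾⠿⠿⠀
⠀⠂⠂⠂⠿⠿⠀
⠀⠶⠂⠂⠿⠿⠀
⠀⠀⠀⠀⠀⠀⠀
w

⠀⠀⠀⠀⠀⠀⠀
⠀⠿⠿⠿⠿⠿⠿
⠀⠿⠿⠿⠿⠿⠿
⠀⠂⠂⣾⠂⠿⠿
⠀⠂⠂⠂⠂⠿⠿
⠀⠂⠶⠂⠂⠿⠿
⠀⠀⠀⠀⠀⠀⠀

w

⠀⠀⠀⠀⠀⠀⠀
⠀⠿⠿⠿⠿⠿⠿
⠀⠿⠿⠿⠿⠿⠿
⠀⠿⠂⣾⠂⠂⠿
⠀⠂⠂⠂⠂⠂⠿
⠀⠿⠂⠶⠂⠂⠿
⠀⠀⠀⠀⠀⠀⠀

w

⠀⠀⠀⠀⠀⠀⠀
⠀⠿⠿⠿⠿⠿⠿
⠀⠿⠿⠿⠿⠿⠿
⠀⠂⠿⣾⠂⠂⠂
⠀⠂⠂⠂⠂⠂⠂
⠀⠂⠿⠂⠶⠂⠂
⠀⠀⠀⠀⠀⠀⠀

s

⠀⠿⠿⠿⠿⠿⠿
⠀⠿⠿⠿⠿⠿⠿
⠀⠂⠿⠂⠂⠂⠂
⠀⠂⠂⣾⠂⠂⠂
⠀⠂⠿⠂⠶⠂⠂
⠀⠂⠿⠿⠿⠿⠀
⠀⠀⠀⠀⠀⠀⠀

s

⠀⠿⠿⠿⠿⠿⠿
⠀⠂⠿⠂⠂⠂⠂
⠀⠂⠂⠂⠂⠂⠂
⠀⠂⠿⣾⠶⠂⠂
⠀⠂⠿⠿⠿⠿⠀
⠀⠿⠿⠿⠿⠿⠀
⠀⠀⠀⠀⠀⠀⠀

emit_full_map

⠿⠿⠿⠿⠿⠿⠿⠿
⠿⠿⠿⠿⠿⠿⠿⠿
⠂⠿⠂⠂⠂⠂⠿⠿
⠂⠂⠂⠂⠂⠂⠿⠿
⠂⠿⣾⠶⠂⠂⠿⠿
⠂⠿⠿⠿⠿⠀⠀⠀
⠿⠿⠿⠿⠿⠀⠀⠀

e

⠿⠿⠿⠿⠿⠿⠿
⠂⠿⠂⠂⠂⠂⠿
⠂⠂⠂⠂⠂⠂⠿
⠂⠿⠂⣾⠂⠂⠿
⠂⠿⠿⠿⠿⠿⠀
⠿⠿⠿⠿⠿⠿⠀
⠀⠀⠀⠀⠀⠀⠀

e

⠿⠿⠿⠿⠿⠿⠿
⠿⠂⠂⠂⠂⠿⠿
⠂⠂⠂⠂⠂⠿⠿
⠿⠂⠶⣾⠂⠿⠿
⠿⠿⠿⠿⠿⠿⠀
⠿⠿⠿⠿⠿⠿⠀
⠀⠀⠀⠀⠀⠀⠀

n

⠿⠿⠿⠿⠿⠿⠿
⠿⠿⠿⠿⠿⠿⠿
⠿⠂⠂⠂⠂⠿⠿
⠂⠂⠂⣾⠂⠿⠿
⠿⠂⠶⠂⠂⠿⠿
⠿⠿⠿⠿⠿⠿⠀
⠿⠿⠿⠿⠿⠿⠀

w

⠿⠿⠿⠿⠿⠿⠿
⠿⠿⠿⠿⠿⠿⠿
⠂⠿⠂⠂⠂⠂⠿
⠂⠂⠂⣾⠂⠂⠿
⠂⠿⠂⠶⠂⠂⠿
⠂⠿⠿⠿⠿⠿⠿
⠿⠿⠿⠿⠿⠿⠿

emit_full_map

⠿⠿⠿⠿⠿⠿⠿⠿
⠿⠿⠿⠿⠿⠿⠿⠿
⠂⠿⠂⠂⠂⠂⠿⠿
⠂⠂⠂⣾⠂⠂⠿⠿
⠂⠿⠂⠶⠂⠂⠿⠿
⠂⠿⠿⠿⠿⠿⠿⠀
⠿⠿⠿⠿⠿⠿⠿⠀

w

⠀⠿⠿⠿⠿⠿⠿
⠀⠿⠿⠿⠿⠿⠿
⠀⠂⠿⠂⠂⠂⠂
⠀⠂⠂⣾⠂⠂⠂
⠀⠂⠿⠂⠶⠂⠂
⠀⠂⠿⠿⠿⠿⠿
⠀⠿⠿⠿⠿⠿⠿

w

⠀⠀⠿⠿⠿⠿⠿
⠀⠿⠿⠿⠿⠿⠿
⠀⠶⠂⠿⠂⠂⠂
⠀⠂⠂⣾⠂⠂⠂
⠀⠂⠂⠿⠂⠶⠂
⠀⠂⠂⠿⠿⠿⠿
⠀⠀⠿⠿⠿⠿⠿

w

⠀⠀⠀⠿⠿⠿⠿
⠀⠿⠿⠿⠿⠿⠿
⠀⠂⠶⠂⠿⠂⠂
⠀⠂⠂⣾⠂⠂⠂
⠀⠂⠂⠂⠿⠂⠶
⠀⠂⠂⠂⠿⠿⠿
⠀⠀⠀⠿⠿⠿⠿

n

⠀⠀⠀⠀⠀⠀⠀
⠀⠿⠿⠿⠿⠿⠿
⠀⠿⠿⠿⠿⠿⠿
⠀⠂⠶⣾⠿⠂⠂
⠀⠂⠂⠂⠂⠂⠂
⠀⠂⠂⠂⠿⠂⠶
⠀⠂⠂⠂⠿⠿⠿

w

⠀⠀⠀⠀⠀⠀⠀
⠀⠿⠿⠿⠿⠿⠿
⠀⠿⠿⠿⠿⠿⠿
⠀⠂⠂⣾⠂⠿⠂
⠀⠂⠂⠂⠂⠂⠂
⠀⠂⠂⠂⠂⠿⠂
⠀⠀⠂⠂⠂⠿⠿

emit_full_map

⠿⠿⠿⠿⠿⠿⠿⠿⠿⠿⠿
⠿⠿⠿⠿⠿⠿⠿⠿⠿⠿⠿
⠂⠂⣾⠂⠿⠂⠂⠂⠂⠿⠿
⠂⠂⠂⠂⠂⠂⠂⠂⠂⠿⠿
⠂⠂⠂⠂⠿⠂⠶⠂⠂⠿⠿
⠀⠂⠂⠂⠿⠿⠿⠿⠿⠿⠀
⠀⠀⠀⠿⠿⠿⠿⠿⠿⠿⠀
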